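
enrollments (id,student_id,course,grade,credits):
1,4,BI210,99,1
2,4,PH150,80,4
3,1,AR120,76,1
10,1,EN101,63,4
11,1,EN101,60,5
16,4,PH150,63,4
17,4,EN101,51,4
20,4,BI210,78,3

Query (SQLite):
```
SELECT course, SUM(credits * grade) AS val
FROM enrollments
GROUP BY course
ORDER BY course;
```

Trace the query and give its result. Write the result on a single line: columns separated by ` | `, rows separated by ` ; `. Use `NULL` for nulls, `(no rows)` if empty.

AR120 | 76 ; BI210 | 333 ; EN101 | 756 ; PH150 | 572

For each row compute credits * grade.
Group by course; take SUM of the expression per group.
  AR120: ids {3} → SUM(credits * grade)=76
  BI210: ids {1, 20} → SUM(credits * grade)=333
  EN101: ids {10, 11, 17} → SUM(credits * grade)=756
  PH150: ids {2, 16} → SUM(credits * grade)=572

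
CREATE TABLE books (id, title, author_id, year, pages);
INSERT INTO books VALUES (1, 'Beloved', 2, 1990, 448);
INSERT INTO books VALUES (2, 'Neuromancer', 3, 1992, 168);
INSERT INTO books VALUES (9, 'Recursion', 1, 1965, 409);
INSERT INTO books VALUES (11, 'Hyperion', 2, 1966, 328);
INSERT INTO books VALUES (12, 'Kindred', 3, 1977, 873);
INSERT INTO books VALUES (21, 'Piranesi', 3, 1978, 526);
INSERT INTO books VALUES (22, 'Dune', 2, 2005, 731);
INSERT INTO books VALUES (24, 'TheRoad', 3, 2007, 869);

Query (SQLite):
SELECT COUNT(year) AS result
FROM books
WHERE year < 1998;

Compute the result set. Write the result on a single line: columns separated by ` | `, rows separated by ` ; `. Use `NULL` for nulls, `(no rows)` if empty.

Rows where year < 1998 → year values: [1990, 1992, 1965, 1966, 1977, 1978].
COUNT(year) counts non-NULL values → 6.

6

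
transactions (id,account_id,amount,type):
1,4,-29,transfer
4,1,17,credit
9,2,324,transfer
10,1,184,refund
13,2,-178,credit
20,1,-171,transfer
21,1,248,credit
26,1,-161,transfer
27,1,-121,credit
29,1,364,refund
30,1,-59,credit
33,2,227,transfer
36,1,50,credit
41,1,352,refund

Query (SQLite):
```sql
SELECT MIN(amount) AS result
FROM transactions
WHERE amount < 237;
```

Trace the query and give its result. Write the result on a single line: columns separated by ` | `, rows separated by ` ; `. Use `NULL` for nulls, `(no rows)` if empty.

-178

Rows where amount < 237 → amount values: [-29, 17, 184, -178, -171, -161, -121, -59, 227, 50].
MIN of non-NULL values = -178.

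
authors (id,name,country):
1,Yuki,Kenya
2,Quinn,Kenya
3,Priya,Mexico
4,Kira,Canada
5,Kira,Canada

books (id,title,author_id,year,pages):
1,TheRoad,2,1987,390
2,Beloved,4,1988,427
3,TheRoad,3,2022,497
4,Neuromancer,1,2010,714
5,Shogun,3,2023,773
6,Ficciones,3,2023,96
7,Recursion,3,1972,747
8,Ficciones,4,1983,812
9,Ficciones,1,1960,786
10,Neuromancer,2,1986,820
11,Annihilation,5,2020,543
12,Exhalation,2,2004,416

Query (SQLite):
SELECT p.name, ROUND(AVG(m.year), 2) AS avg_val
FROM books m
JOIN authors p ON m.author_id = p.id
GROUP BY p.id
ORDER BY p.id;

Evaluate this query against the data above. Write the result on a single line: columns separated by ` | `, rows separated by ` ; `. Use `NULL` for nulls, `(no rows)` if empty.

Join each books row to its authors via author_id.
Group joined rows by authors.id; compute ROUND(AVG(m.year), 2) per group.
  1: ids {4, 9} → ROUND(AVG(m.year), 2)=1985
  2: ids {1, 10, 12} → ROUND(AVG(m.year), 2)=1992.33
  3: ids {3, 5, 6, 7} → ROUND(AVG(m.year), 2)=2010
  4: ids {2, 8} → ROUND(AVG(m.year), 2)=1985.5
  5: ids {11} → ROUND(AVG(m.year), 2)=2020

Yuki | 1985 ; Quinn | 1992.33 ; Priya | 2010 ; Kira | 1985.5 ; Kira | 2020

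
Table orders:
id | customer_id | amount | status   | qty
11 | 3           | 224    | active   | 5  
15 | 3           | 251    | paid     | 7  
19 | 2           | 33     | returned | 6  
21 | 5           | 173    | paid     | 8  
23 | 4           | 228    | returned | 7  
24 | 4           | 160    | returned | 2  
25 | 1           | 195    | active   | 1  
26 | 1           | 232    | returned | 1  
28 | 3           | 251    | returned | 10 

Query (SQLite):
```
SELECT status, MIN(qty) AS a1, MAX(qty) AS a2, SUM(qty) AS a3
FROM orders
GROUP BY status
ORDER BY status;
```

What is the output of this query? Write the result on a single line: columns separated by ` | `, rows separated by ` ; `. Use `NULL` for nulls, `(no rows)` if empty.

Group orders by status.
Per group compute: MIN(qty), MAX(qty), SUM(qty).
  active: ids {11, 25} → MIN(qty)=1, MAX(qty)=5, SUM(qty)=6
  paid: ids {15, 21} → MIN(qty)=7, MAX(qty)=8, SUM(qty)=15
  returned: ids {19, 23, 24, 26, 28} → MIN(qty)=1, MAX(qty)=10, SUM(qty)=26

active | 1 | 5 | 6 ; paid | 7 | 8 | 15 ; returned | 1 | 10 | 26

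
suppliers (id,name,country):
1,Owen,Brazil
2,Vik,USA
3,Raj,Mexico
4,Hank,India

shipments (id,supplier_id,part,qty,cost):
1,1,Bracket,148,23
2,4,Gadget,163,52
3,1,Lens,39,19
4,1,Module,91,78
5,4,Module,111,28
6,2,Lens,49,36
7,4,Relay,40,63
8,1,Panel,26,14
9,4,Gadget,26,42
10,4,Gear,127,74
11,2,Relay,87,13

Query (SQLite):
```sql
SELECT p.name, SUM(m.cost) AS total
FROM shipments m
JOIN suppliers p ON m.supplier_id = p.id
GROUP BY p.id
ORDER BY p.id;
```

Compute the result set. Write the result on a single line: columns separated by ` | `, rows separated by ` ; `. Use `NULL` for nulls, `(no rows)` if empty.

Owen | 134 ; Vik | 49 ; Hank | 259

Join each shipments row to its suppliers via supplier_id.
Group joined rows by suppliers.id; compute SUM(m.cost) per group.
  1: ids {1, 3, 4, 8} → SUM(m.cost)=134
  2: ids {6, 11} → SUM(m.cost)=49
  4: ids {2, 5, 7, 9, 10} → SUM(m.cost)=259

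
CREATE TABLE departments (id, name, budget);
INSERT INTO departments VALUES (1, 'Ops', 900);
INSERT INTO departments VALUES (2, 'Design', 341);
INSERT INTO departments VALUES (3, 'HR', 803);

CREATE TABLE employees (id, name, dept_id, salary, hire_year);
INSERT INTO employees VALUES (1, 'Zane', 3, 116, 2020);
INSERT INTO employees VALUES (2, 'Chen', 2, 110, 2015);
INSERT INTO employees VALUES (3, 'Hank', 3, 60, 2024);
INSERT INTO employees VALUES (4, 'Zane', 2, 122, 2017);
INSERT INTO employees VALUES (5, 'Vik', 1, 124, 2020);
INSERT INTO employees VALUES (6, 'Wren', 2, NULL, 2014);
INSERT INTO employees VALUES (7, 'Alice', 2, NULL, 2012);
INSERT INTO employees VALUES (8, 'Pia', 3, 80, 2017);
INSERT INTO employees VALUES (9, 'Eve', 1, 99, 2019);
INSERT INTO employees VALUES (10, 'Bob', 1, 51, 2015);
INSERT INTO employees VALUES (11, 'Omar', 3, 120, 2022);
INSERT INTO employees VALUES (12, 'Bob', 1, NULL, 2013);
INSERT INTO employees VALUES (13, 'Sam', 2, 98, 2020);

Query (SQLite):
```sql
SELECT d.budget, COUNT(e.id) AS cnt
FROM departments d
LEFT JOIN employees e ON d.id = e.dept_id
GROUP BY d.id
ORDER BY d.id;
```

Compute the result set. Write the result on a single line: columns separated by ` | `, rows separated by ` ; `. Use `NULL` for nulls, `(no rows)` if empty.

900 | 4 ; 341 | 5 ; 803 | 4

LEFT JOIN keeps every departments row; unmatched ones get NULL for employees columns.
Group by departments.id and compute COUNT(e.id). COUNT(col) of an all-NULL group is 0.
  1: ids {5, 9, 10, 12} → COUNT(e.id)=4
  2: ids {2, 4, 6, 7, 13} → COUNT(e.id)=5
  3: ids {1, 3, 8, 11} → COUNT(e.id)=4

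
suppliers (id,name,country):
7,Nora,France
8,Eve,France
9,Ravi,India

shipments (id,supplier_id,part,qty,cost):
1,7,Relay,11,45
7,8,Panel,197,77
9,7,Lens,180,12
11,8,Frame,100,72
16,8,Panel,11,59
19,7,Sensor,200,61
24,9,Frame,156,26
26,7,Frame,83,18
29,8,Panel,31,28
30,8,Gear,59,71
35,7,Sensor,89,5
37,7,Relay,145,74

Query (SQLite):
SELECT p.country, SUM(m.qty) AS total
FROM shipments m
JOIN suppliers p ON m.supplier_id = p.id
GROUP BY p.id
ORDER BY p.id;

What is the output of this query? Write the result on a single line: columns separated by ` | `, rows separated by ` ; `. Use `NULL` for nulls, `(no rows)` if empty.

Join each shipments row to its suppliers via supplier_id.
Group joined rows by suppliers.id; compute SUM(m.qty) per group.
  7: ids {1, 9, 19, 26, 35, 37} → SUM(m.qty)=708
  8: ids {7, 11, 16, 29, 30} → SUM(m.qty)=398
  9: ids {24} → SUM(m.qty)=156

France | 708 ; France | 398 ; India | 156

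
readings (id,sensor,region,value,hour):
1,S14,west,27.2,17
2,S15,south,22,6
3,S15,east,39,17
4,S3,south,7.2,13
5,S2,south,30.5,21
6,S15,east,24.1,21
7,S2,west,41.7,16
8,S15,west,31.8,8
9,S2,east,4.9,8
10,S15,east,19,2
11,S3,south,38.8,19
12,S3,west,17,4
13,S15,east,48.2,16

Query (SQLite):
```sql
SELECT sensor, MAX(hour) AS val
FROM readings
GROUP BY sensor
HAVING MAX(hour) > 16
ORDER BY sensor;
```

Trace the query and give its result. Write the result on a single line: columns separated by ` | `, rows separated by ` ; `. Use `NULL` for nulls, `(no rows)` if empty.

S14 | 17 ; S15 | 21 ; S2 | 21 ; S3 | 19

Partition readings by sensor; compute MAX(hour) within each group.
HAVING: keep groups where MAX(hour) > 16.
  S14: ids {1} → MAX(hour)=17
  S15: ids {2, 3, 6, 8, 10, 13} → MAX(hour)=21
  S2: ids {5, 7, 9} → MAX(hour)=21
  S3: ids {4, 11, 12} → MAX(hour)=19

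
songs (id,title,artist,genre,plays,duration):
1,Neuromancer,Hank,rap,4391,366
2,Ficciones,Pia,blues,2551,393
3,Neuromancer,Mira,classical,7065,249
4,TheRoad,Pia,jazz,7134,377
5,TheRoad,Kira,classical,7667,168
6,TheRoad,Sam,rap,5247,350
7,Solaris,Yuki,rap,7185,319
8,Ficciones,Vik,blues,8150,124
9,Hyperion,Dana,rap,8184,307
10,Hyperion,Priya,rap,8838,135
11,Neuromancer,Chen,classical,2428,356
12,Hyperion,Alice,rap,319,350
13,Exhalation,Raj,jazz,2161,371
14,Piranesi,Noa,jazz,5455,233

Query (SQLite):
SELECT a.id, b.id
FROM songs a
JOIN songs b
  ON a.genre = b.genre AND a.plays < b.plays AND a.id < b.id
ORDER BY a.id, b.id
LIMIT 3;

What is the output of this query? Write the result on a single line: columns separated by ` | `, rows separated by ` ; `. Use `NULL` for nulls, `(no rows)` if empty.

Pairs (a,b) with same genre, a.plays < b.plays, a.id < b.id.
genre groups: blues:{2,8} classical:{3,5,11} jazz:{4,13,14} rap:{1,6,7,9,10,12}
Ordered by (a.id, b.id); first 3.

1 | 6 ; 1 | 7 ; 1 | 9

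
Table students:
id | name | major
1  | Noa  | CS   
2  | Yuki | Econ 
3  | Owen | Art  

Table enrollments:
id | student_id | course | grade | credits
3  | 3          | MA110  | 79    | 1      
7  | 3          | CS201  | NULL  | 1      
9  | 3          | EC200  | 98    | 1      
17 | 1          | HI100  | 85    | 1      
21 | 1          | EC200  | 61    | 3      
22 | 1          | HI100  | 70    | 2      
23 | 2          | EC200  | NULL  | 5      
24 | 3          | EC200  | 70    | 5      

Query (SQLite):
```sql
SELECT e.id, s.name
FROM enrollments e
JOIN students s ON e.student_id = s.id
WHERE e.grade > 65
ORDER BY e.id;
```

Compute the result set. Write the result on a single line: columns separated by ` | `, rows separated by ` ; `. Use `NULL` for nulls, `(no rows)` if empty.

3 | Owen ; 9 | Owen ; 17 | Noa ; 22 | Noa ; 24 | Owen

Each enrollments row matches the students row where student_id = students.id.
Then keep rows with e.grade > 65.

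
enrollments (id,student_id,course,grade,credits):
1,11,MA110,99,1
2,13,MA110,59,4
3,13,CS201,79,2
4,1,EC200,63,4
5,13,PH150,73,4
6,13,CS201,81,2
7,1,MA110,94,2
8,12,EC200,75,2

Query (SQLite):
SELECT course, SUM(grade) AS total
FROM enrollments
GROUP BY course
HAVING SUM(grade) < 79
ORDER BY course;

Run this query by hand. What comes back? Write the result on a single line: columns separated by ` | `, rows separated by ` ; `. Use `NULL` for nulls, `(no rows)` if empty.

Partition enrollments by course; compute SUM(grade) within each group.
HAVING: keep groups where SUM(grade) < 79.
  CS201: ids {3, 6} → SUM(grade)=160
  EC200: ids {4, 8} → SUM(grade)=138
  MA110: ids {1, 2, 7} → SUM(grade)=252
  PH150: ids {5} → SUM(grade)=73

PH150 | 73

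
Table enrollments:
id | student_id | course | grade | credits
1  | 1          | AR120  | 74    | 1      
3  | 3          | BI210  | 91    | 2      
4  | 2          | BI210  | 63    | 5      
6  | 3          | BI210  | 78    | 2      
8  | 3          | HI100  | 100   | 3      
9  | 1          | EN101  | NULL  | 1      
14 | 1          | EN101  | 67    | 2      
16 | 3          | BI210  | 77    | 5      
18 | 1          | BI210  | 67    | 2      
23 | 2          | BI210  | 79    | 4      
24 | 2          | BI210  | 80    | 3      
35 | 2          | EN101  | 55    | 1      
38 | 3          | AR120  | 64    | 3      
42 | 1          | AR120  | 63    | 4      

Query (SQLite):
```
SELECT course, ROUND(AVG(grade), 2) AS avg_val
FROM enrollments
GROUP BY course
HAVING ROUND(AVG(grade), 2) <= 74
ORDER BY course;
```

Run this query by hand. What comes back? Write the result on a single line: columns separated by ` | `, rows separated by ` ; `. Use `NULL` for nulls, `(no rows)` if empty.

Partition enrollments by course; compute ROUND(AVG(grade), 2) within each group.
HAVING: keep groups where ROUND(AVG(grade), 2) <= 74.
  AR120: ids {1, 38, 42} → ROUND(AVG(grade), 2)=67
  BI210: ids {3, 4, 6, 16, 18, 23, 24} → ROUND(AVG(grade), 2)=76.43
  EN101: ids {9, 14, 35} → ROUND(AVG(grade), 2)=61
  HI100: ids {8} → ROUND(AVG(grade), 2)=100

AR120 | 67 ; EN101 | 61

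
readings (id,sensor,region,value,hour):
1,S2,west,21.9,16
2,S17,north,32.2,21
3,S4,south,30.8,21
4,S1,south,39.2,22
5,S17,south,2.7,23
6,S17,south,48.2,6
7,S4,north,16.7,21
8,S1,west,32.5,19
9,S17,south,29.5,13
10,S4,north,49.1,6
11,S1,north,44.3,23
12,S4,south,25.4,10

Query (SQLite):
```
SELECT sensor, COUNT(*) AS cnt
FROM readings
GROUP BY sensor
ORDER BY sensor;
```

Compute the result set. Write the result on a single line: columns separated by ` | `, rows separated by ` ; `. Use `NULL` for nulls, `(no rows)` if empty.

S1 | 3 ; S17 | 4 ; S2 | 1 ; S4 | 4

Partition readings by sensor; compute COUNT(*) within each group.
  S1: ids {4, 8, 11} → COUNT(*)=3
  S17: ids {2, 5, 6, 9} → COUNT(*)=4
  S2: ids {1} → COUNT(*)=1
  S4: ids {3, 7, 10, 12} → COUNT(*)=4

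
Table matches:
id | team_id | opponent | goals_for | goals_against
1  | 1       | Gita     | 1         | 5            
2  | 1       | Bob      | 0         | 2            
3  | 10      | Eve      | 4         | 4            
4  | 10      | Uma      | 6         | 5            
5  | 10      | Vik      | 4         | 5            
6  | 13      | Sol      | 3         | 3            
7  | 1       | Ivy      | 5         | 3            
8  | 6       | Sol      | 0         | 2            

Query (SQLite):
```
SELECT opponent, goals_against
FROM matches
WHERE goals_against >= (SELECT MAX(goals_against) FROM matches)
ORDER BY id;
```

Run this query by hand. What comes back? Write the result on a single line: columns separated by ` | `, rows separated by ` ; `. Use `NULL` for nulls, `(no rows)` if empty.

Scalar subquery: MAX(goals_against) over all matches rows = 5.
Keep rows where goals_against >= that value.

Gita | 5 ; Uma | 5 ; Vik | 5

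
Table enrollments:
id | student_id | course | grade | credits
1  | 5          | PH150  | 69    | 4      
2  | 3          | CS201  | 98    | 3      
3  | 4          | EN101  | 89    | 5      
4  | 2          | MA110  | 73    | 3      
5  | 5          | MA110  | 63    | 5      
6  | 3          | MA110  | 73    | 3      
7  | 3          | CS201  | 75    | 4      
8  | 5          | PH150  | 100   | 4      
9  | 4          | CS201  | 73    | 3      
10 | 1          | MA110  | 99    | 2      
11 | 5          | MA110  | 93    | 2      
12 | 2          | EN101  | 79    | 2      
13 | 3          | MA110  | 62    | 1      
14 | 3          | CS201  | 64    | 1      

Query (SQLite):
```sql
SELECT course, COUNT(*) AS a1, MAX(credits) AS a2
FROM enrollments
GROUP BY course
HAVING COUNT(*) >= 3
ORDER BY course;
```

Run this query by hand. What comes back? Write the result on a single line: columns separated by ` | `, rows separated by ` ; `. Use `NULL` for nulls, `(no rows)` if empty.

CS201 | 4 | 4 ; MA110 | 6 | 5

Group enrollments by course.
Per group compute: COUNT(*), MAX(credits).
HAVING: drop groups with fewer than 3 rows.
  CS201: ids {2, 7, 9, 14} → COUNT(*)=4, MAX(credits)=4
  EN101: ids {3, 12} → COUNT(*)=2, MAX(credits)=5
  MA110: ids {4, 5, 6, 10, 11, 13} → COUNT(*)=6, MAX(credits)=5
  PH150: ids {1, 8} → COUNT(*)=2, MAX(credits)=4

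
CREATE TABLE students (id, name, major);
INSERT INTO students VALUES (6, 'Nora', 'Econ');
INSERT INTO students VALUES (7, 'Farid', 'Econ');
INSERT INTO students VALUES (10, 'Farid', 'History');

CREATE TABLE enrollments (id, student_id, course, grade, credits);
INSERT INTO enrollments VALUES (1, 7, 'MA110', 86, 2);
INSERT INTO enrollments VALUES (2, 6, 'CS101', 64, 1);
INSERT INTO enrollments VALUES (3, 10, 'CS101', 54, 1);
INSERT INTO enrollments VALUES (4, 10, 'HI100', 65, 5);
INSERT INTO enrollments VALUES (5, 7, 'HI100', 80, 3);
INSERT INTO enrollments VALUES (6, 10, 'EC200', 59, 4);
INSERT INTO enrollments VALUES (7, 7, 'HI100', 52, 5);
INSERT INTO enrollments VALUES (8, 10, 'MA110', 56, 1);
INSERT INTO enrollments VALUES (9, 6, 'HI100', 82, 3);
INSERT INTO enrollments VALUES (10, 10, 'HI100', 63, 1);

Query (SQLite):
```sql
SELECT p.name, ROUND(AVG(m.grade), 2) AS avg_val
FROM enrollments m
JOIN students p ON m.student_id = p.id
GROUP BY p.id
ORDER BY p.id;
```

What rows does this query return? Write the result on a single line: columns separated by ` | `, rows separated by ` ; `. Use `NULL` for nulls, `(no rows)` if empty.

Nora | 73 ; Farid | 72.67 ; Farid | 59.4

Join each enrollments row to its students via student_id.
Group joined rows by students.id; compute ROUND(AVG(m.grade), 2) per group.
  6: ids {2, 9} → ROUND(AVG(m.grade), 2)=73
  7: ids {1, 5, 7} → ROUND(AVG(m.grade), 2)=72.67
  10: ids {3, 4, 6, 8, 10} → ROUND(AVG(m.grade), 2)=59.4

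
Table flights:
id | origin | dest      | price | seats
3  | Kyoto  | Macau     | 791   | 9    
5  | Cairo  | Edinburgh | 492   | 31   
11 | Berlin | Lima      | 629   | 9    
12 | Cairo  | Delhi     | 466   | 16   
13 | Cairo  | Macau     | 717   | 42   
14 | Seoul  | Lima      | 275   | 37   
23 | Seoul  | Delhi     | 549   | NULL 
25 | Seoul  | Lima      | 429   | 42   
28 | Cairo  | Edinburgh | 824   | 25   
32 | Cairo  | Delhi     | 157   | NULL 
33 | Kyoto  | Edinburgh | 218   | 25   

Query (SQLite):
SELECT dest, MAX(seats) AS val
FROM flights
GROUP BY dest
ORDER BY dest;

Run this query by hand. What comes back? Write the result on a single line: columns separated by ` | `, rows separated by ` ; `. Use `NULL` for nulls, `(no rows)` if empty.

Delhi | 16 ; Edinburgh | 31 ; Lima | 42 ; Macau | 42

Partition flights by dest; compute MAX(seats) within each group.
  Delhi: ids {12, 23, 32} → MAX(seats)=16
  Edinburgh: ids {5, 28, 33} → MAX(seats)=31
  Lima: ids {11, 14, 25} → MAX(seats)=42
  Macau: ids {3, 13} → MAX(seats)=42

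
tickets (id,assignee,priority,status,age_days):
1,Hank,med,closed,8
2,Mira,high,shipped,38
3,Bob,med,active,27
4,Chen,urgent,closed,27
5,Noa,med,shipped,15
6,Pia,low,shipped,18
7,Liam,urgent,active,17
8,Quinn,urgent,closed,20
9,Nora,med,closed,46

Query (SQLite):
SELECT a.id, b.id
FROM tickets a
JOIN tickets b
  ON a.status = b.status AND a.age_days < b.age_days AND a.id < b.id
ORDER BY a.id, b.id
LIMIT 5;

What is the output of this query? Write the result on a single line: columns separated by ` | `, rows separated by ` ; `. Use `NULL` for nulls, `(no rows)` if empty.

1 | 4 ; 1 | 8 ; 1 | 9 ; 4 | 9 ; 5 | 6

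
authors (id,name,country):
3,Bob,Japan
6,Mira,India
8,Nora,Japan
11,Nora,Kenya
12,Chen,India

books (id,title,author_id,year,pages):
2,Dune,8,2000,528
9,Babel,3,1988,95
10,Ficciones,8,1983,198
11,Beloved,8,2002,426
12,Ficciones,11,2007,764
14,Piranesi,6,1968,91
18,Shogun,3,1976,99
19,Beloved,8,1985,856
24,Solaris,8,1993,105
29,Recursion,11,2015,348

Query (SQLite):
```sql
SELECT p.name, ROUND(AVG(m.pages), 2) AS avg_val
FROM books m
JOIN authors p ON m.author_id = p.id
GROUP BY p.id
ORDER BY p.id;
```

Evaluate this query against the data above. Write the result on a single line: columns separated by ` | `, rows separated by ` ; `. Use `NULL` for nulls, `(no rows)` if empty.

Bob | 97 ; Mira | 91 ; Nora | 422.6 ; Nora | 556

Join each books row to its authors via author_id.
Group joined rows by authors.id; compute ROUND(AVG(m.pages), 2) per group.
  3: ids {9, 18} → ROUND(AVG(m.pages), 2)=97
  6: ids {14} → ROUND(AVG(m.pages), 2)=91
  8: ids {2, 10, 11, 19, 24} → ROUND(AVG(m.pages), 2)=422.6
  11: ids {12, 29} → ROUND(AVG(m.pages), 2)=556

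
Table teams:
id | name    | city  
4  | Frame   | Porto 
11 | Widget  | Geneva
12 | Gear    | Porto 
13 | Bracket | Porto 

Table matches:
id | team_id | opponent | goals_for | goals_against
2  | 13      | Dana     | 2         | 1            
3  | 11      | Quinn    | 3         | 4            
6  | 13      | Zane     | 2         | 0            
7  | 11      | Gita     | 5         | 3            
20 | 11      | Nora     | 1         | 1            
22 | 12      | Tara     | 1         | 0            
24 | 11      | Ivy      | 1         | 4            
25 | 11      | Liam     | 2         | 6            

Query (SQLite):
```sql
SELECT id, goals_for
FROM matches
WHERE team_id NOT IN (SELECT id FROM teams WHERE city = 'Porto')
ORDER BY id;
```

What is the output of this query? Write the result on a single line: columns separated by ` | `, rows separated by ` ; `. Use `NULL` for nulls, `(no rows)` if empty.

3 | 3 ; 7 | 5 ; 20 | 1 ; 24 | 1 ; 25 | 2

Inner query: teams.id where city = 'Porto'.
Outer: keep matches rows whose team_id is not in that set.
Inner query → {4, 12, 13}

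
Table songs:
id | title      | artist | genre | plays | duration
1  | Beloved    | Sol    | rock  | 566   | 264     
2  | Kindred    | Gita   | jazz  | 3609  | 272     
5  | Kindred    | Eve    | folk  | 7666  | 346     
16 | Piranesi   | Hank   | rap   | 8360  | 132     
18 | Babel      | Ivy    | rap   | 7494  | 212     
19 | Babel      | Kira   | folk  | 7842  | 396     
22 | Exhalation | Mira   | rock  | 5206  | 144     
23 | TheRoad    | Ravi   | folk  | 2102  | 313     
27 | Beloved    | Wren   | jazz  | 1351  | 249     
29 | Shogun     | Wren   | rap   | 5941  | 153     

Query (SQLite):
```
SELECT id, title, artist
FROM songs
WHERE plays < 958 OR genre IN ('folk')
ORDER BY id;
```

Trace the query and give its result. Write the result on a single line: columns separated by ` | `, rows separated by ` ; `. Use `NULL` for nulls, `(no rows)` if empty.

plays < 958: ids {1}
genre IN ('folk'): ids {5, 19, 23}
Combine with OR.

1 | Beloved | Sol ; 5 | Kindred | Eve ; 19 | Babel | Kira ; 23 | TheRoad | Ravi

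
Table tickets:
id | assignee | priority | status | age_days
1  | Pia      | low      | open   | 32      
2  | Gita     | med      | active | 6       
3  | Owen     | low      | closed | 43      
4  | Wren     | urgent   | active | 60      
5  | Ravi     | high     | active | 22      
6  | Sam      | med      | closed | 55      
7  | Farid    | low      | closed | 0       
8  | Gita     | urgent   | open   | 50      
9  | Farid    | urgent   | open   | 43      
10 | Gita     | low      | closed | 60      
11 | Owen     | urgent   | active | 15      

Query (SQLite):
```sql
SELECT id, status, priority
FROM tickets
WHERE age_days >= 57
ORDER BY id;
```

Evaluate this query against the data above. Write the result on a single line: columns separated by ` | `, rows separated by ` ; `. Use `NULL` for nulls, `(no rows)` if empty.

4 | active | urgent ; 10 | closed | low

age_days >= 57: ids {4, 10}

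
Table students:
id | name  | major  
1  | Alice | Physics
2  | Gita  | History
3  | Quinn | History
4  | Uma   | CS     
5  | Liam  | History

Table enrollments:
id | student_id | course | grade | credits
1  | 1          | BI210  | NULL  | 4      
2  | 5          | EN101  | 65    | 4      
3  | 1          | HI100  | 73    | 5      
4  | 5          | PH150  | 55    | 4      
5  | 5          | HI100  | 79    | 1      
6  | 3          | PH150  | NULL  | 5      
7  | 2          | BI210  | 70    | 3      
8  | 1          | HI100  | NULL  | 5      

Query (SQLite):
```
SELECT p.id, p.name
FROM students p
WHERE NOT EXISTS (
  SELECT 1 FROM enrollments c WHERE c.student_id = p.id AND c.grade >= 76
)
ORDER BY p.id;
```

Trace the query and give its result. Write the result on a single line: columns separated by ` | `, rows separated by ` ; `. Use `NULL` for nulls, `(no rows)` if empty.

For each students row, check whether any enrollments with matching student_id has grade >= 76.
Keep rows where that is false.

1 | Alice ; 2 | Gita ; 3 | Quinn ; 4 | Uma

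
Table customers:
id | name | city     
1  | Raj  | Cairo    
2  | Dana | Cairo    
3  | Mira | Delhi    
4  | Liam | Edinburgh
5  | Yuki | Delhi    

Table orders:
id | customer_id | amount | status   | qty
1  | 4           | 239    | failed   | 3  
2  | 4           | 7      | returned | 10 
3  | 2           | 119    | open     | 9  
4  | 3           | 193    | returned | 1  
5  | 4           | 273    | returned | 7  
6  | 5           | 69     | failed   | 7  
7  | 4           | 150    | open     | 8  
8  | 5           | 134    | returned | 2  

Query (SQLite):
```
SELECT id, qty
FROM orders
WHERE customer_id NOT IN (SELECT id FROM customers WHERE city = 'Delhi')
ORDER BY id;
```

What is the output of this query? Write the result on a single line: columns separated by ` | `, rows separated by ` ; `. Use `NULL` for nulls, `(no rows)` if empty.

1 | 3 ; 2 | 10 ; 3 | 9 ; 5 | 7 ; 7 | 8

Inner query: customers.id where city = 'Delhi'.
Outer: keep orders rows whose customer_id is not in that set.
Inner query → {3, 5}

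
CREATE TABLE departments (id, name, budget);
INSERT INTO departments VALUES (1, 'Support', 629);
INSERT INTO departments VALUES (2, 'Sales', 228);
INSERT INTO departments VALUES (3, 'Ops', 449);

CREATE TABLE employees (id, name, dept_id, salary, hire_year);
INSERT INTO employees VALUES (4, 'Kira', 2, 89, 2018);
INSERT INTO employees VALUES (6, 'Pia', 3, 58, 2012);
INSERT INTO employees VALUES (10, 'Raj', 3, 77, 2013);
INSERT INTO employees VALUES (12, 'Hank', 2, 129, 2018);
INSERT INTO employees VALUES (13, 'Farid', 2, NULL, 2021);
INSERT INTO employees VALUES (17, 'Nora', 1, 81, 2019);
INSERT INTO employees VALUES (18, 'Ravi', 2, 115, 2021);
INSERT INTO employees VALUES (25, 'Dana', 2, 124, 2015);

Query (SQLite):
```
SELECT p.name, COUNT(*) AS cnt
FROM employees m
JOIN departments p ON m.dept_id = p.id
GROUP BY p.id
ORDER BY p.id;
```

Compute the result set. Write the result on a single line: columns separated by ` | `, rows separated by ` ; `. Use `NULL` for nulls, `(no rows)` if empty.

Support | 1 ; Sales | 5 ; Ops | 2

Join each employees row to its departments via dept_id.
Group joined rows by departments.id; compute COUNT(*) per group.
  1: ids {17} → COUNT(*)=1
  2: ids {4, 12, 13, 18, 25} → COUNT(*)=5
  3: ids {6, 10} → COUNT(*)=2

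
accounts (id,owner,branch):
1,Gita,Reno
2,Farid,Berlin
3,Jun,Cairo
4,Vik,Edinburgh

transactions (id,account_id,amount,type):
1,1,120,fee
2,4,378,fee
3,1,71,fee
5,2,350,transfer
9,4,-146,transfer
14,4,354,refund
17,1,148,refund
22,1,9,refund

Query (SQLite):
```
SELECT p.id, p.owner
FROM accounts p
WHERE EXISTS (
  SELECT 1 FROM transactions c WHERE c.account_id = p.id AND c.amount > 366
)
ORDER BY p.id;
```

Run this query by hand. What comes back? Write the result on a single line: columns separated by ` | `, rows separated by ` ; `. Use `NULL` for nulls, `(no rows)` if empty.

For each accounts row, check whether any transactions with matching account_id has amount > 366.
Keep rows where that is true.

4 | Vik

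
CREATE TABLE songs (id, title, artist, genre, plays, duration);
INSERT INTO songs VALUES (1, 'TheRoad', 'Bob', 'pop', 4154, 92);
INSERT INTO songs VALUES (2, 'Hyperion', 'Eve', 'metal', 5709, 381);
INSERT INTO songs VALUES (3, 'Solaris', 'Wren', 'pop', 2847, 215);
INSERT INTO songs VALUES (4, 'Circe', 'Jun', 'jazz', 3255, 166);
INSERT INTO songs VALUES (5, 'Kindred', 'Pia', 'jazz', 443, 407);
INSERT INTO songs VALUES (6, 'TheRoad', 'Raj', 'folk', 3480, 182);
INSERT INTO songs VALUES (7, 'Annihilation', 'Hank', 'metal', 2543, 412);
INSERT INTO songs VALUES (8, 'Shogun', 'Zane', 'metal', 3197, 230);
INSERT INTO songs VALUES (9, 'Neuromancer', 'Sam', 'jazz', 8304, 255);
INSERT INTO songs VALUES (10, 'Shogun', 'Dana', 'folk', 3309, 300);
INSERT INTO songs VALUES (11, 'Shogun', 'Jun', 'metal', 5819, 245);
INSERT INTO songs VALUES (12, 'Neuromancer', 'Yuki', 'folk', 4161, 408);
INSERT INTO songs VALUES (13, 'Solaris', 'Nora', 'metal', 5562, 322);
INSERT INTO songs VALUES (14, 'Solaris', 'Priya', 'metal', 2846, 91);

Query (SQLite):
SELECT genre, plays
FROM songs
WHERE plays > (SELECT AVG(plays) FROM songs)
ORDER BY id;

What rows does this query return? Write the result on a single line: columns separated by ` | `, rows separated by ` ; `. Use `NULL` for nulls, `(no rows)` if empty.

pop | 4154 ; metal | 5709 ; jazz | 8304 ; metal | 5819 ; folk | 4161 ; metal | 5562

Scalar subquery: AVG(plays) over all songs rows = 3973.5.
Keep rows where plays > that value.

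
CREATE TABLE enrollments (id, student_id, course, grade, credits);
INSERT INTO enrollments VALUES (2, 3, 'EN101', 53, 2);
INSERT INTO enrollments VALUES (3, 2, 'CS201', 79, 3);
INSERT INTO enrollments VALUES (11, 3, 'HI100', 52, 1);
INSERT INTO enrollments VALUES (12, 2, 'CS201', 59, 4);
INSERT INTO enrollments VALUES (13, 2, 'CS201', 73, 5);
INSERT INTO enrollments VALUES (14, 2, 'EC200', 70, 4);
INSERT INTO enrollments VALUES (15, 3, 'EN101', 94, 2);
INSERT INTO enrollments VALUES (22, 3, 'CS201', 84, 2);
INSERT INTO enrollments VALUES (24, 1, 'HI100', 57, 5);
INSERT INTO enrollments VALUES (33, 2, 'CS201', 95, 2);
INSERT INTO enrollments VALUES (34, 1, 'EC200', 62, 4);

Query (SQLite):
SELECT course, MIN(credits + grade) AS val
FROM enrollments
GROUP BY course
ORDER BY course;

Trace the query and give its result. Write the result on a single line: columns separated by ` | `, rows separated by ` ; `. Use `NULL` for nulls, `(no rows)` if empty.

For each row compute credits + grade.
Group by course; take MIN of the expression per group.
  CS201: ids {3, 12, 13, 22, 33} → MIN(credits + grade)=63
  EC200: ids {14, 34} → MIN(credits + grade)=66
  EN101: ids {2, 15} → MIN(credits + grade)=55
  HI100: ids {11, 24} → MIN(credits + grade)=53

CS201 | 63 ; EC200 | 66 ; EN101 | 55 ; HI100 | 53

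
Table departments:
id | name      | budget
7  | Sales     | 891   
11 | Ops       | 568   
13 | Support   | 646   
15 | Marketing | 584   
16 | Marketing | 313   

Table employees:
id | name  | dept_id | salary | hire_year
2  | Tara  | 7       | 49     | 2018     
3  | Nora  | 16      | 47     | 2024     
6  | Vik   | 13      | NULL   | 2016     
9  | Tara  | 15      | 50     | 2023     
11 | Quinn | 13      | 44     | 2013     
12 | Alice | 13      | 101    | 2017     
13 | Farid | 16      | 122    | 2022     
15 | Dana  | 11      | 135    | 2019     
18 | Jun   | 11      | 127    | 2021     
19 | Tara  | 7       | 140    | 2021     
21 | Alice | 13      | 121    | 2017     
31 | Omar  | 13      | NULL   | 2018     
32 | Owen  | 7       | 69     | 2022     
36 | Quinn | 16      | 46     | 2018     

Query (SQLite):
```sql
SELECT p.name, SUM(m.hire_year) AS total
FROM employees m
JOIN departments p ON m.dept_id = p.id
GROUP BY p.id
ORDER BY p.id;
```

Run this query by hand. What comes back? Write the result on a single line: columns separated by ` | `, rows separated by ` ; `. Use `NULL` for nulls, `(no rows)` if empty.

Join each employees row to its departments via dept_id.
Group joined rows by departments.id; compute SUM(m.hire_year) per group.
  7: ids {2, 19, 32} → SUM(m.hire_year)=6061
  11: ids {15, 18} → SUM(m.hire_year)=4040
  13: ids {6, 11, 12, 21, 31} → SUM(m.hire_year)=10081
  15: ids {9} → SUM(m.hire_year)=2023
  16: ids {3, 13, 36} → SUM(m.hire_year)=6064

Sales | 6061 ; Ops | 4040 ; Support | 10081 ; Marketing | 2023 ; Marketing | 6064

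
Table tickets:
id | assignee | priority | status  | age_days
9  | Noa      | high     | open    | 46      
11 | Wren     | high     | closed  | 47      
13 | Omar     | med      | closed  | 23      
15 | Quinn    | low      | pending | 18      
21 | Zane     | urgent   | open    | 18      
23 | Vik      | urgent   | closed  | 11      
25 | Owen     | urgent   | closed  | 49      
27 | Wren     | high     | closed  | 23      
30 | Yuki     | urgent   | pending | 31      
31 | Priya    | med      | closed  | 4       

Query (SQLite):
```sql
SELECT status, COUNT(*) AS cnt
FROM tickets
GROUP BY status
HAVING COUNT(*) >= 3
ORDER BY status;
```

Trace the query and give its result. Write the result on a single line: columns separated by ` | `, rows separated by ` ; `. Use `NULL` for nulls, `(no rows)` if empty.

Partition tickets by status; compute COUNT(*) within each group.
HAVING: keep groups with count ≥ 3.
  closed: ids {11, 13, 23, 25, 27, 31} → COUNT(*)=6
  open: ids {9, 21} → COUNT(*)=2
  pending: ids {15, 30} → COUNT(*)=2

closed | 6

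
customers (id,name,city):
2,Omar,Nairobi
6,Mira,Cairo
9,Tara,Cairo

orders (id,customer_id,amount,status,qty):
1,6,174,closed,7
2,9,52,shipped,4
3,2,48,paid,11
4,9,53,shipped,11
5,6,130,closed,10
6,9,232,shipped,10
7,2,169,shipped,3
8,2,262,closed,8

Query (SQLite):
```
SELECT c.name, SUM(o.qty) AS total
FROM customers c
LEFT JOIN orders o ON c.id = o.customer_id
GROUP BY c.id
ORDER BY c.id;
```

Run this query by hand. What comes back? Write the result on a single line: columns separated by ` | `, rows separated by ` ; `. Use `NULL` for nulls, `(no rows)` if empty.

Omar | 22 ; Mira | 17 ; Tara | 25

LEFT JOIN keeps every customers row; unmatched ones get NULL for orders columns.
Group by customers.id and compute SUM(o.qty). SUM over an all-NULL group is NULL.
  2: ids {3, 7, 8} → SUM(o.qty)=22
  6: ids {1, 5} → SUM(o.qty)=17
  9: ids {2, 4, 6} → SUM(o.qty)=25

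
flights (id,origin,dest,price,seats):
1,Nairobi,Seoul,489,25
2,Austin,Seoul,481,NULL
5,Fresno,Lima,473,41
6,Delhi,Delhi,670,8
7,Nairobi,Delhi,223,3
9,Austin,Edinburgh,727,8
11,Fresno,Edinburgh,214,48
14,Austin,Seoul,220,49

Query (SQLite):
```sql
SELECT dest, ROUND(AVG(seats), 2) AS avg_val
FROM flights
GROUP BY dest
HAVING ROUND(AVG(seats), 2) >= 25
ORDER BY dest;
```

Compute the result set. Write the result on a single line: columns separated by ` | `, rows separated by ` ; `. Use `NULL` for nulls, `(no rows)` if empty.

Partition flights by dest; compute ROUND(AVG(seats), 2) within each group.
HAVING: keep groups where ROUND(AVG(seats), 2) >= 25.
  Delhi: ids {6, 7} → ROUND(AVG(seats), 2)=5.5
  Edinburgh: ids {9, 11} → ROUND(AVG(seats), 2)=28
  Lima: ids {5} → ROUND(AVG(seats), 2)=41
  Seoul: ids {1, 2, 14} → ROUND(AVG(seats), 2)=37

Edinburgh | 28 ; Lima | 41 ; Seoul | 37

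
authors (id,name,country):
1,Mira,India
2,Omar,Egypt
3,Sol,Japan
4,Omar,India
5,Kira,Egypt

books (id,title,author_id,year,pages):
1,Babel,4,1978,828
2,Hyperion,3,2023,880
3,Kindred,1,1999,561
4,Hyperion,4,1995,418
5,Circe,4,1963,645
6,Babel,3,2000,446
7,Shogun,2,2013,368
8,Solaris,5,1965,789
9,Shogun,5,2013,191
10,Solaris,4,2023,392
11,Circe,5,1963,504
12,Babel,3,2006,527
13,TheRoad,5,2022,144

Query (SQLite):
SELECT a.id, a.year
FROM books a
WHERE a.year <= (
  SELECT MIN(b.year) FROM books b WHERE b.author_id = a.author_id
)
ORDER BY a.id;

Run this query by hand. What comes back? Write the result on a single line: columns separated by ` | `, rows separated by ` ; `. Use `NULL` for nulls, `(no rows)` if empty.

3 | 1999 ; 5 | 1963 ; 6 | 2000 ; 7 | 2013 ; 11 | 1963

For each books row a, compute MIN(year) over rows sharing a.author_id.
Keep row a if a.year <= that per-group MIN.
  author_id=1: MIN(year) = 1999
  author_id=2: MIN(year) = 2013
  author_id=3: MIN(year) = 2000
  author_id=4: MIN(year) = 1963
  author_id=5: MIN(year) = 1963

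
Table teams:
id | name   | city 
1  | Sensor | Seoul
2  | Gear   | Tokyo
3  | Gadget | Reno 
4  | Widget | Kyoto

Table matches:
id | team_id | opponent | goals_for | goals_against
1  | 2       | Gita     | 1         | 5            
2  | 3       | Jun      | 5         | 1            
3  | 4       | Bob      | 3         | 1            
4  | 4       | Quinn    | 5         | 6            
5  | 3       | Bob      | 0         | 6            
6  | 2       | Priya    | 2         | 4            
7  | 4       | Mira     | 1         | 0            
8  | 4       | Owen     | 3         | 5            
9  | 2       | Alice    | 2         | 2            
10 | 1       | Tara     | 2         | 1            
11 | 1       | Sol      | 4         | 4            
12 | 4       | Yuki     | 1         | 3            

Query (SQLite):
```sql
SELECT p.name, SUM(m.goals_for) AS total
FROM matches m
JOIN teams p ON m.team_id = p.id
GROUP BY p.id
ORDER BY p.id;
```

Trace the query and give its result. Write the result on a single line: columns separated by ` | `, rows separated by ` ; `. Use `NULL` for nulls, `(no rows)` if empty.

Join each matches row to its teams via team_id.
Group joined rows by teams.id; compute SUM(m.goals_for) per group.
  1: ids {10, 11} → SUM(m.goals_for)=6
  2: ids {1, 6, 9} → SUM(m.goals_for)=5
  3: ids {2, 5} → SUM(m.goals_for)=5
  4: ids {3, 4, 7, 8, 12} → SUM(m.goals_for)=13

Sensor | 6 ; Gear | 5 ; Gadget | 5 ; Widget | 13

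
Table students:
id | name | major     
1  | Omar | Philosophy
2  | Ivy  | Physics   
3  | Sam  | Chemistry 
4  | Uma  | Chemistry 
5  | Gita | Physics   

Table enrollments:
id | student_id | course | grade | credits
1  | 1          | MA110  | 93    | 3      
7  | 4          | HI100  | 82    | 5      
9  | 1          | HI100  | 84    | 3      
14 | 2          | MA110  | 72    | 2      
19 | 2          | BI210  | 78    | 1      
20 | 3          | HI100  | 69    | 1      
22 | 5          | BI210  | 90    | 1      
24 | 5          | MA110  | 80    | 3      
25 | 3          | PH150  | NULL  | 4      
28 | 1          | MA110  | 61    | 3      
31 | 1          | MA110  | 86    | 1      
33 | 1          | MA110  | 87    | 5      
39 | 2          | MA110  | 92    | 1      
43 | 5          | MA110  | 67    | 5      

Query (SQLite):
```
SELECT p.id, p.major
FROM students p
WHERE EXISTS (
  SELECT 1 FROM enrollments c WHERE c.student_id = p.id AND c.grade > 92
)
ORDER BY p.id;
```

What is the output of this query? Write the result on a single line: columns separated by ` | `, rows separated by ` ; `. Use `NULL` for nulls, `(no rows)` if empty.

For each students row, check whether any enrollments with matching student_id has grade > 92.
Keep rows where that is true.

1 | Philosophy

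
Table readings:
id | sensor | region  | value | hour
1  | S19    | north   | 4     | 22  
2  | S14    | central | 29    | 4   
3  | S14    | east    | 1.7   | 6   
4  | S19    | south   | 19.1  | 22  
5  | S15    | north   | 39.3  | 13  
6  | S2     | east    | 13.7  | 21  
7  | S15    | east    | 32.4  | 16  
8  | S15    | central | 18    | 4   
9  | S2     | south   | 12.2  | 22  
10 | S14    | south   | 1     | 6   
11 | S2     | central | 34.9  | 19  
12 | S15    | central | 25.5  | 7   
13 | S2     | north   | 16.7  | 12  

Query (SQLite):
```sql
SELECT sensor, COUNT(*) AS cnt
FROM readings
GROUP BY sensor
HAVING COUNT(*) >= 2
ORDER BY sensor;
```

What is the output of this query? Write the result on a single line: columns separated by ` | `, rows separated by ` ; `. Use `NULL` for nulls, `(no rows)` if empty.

S14 | 3 ; S15 | 4 ; S19 | 2 ; S2 | 4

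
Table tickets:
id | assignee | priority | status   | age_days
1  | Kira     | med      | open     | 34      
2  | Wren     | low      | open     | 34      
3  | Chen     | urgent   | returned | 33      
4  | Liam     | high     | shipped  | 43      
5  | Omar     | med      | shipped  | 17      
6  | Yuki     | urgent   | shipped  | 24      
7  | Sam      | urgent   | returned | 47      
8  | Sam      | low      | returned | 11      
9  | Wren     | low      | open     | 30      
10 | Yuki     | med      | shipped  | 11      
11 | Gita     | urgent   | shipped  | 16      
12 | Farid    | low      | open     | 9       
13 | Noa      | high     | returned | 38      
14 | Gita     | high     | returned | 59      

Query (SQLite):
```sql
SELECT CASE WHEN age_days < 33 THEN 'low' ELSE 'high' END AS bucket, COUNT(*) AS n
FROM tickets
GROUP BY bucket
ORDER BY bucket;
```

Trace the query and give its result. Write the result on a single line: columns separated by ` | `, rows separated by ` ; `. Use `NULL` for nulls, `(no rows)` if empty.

high | 7 ; low | 7

Bucket rows by age_days < 33 → 'low' else 'high'; count each bucket.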